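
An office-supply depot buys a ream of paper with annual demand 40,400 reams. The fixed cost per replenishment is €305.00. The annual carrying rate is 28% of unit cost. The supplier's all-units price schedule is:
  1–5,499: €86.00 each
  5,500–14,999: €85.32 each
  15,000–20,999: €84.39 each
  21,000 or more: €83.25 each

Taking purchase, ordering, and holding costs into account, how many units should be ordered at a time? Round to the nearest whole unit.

Holding cost per unit per year at price C is H = 0.28·C.
For each price level, check whether its EOQ is feasible; otherwise the best quantity at that price is the breakpoint.
EOQ at €86.00 = 1011.6 (feasible in tier 1): TC = 40,400×€86.00 + (40,400/1011.6)×305 + (1011.6/2)×0.28×€86.00 = €3,498,760.37.
EOQ at €85.32 = 1015.7 < 5500, so use break Q=5500: TC = 40,400×€85.32 + (40,400/5500.0)×305 + (5500.0/2)×0.28×€85.32 = €3,514,864.76.
EOQ at €84.39 = 1021.2 < 15000, so use break Q=15000: TC = 40,400×€84.39 + (40,400/15000.0)×305 + (15000.0/2)×0.28×€84.39 = €3,587,396.47.
EOQ at €83.25 = 1028.2 < 21000, so use break Q=21000: TC = 40,400×€83.25 + (40,400/21000.0)×305 + (21000.0/2)×0.28×€83.25 = €3,608,641.76.
Lowest total cost is €3,498,760.37 at Q = 1011.6.

Q* ≈ 1,012 reams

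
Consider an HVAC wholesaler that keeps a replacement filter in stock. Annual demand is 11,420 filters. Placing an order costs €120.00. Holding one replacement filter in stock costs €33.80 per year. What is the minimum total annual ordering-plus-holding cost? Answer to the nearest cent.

TC* ≈ €9,624.92

Q* = √(2DS/H) = √(2 × 11,420 × 120 / 33.8) ≈ 284.76.
At Q*, ordering cost (D/Q*)S equals holding cost (Q*/2)H, each = √(DSH/2).
Minimum total = √(2DSH) = √(2 × 11,420 × 120 × 33.8) ≈ 9624.918.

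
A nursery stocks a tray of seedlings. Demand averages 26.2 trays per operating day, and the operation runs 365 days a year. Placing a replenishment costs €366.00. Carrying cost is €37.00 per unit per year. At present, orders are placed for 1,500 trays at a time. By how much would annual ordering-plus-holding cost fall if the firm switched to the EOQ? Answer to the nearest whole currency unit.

Extra cost ≈ €13,990 per year

Annual demand D = 26.2 × 365 = 9,563.
EOQ = √(2DS/H) = √(2 × 9,563 × 366 / 37) ≈ 434.96.
Cost at Q* = (D/Q*)S + (Q*/2)H = √(2DSH) ≈ €16,093.61.
Cost at Q = 1,500: (9,563/1,500)×366 + (1,500/2)×37 = €2,333.37 + €27,750.00 = €30,083.37.
Excess = €30,083.37 − €16,093.61 = €13,989.76.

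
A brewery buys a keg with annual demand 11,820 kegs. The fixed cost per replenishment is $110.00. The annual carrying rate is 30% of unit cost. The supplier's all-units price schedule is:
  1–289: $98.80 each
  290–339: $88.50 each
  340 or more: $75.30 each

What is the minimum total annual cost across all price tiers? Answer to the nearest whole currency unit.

Holding cost per unit per year at price C is H = 0.30·C.
Candidates are each tier's EOQ (if it falls in that tier) and each price-break quantity.
Tier 1 ($98.80): EOQ = 296.2 exceeds tier's upper bound 289, so this tier is dominated.
EOQ at $88.50 = 313.0 (feasible in tier 2): TC = 11,820×$88.50 + (11,820/313.0)×110 + (313.0/2)×0.30×$88.50 = $1,054,379.07.
EOQ at $75.30 = 339.3 < 340, so use break Q=340: TC = 11,820×$75.30 + (11,820/340.0)×110 + (340.0/2)×0.30×$75.30 = $897,710.42.
Lowest total cost among the candidates is at Q = 340.0.

TC* ≈ $897,710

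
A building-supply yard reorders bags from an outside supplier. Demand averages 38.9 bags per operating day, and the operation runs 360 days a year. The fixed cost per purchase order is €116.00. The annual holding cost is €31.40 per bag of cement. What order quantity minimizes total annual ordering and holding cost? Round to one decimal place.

Annual demand D = 38.9 × 360 = 14,004.
EOQ = √(2DS / H) = √(2 × 14,004 × 116 / 31.4).
= √(3,248,928 / 31.4) = √103,469.0446 ≈ 321.666.

Q* ≈ 321.7 bags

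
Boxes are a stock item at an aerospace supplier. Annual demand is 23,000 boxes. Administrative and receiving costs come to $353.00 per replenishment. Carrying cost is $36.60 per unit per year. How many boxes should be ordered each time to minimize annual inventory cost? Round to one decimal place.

Q* ≈ 666.1 boxes

EOQ = √(2DS / H) = √(2 × 23,000 × 353 / 36.6).
= √(16,238,000 / 36.6) = √443,661.2022 ≈ 666.079.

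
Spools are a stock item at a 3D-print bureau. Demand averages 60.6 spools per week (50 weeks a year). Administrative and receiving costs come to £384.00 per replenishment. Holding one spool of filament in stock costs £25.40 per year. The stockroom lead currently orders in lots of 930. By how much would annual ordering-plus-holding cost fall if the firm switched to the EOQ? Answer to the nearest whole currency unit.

Extra cost ≈ £5,374 per year

Annual demand D = 60.6 × 50 = 3,030.
EOQ = √(2DS/H) = √(2 × 3,030 × 384 / 25.4) ≈ 302.68.
Cost at Q* = (D/Q*)S + (Q*/2)H = √(2DSH) ≈ £7,688.10.
Cost at Q = 930: (3,030/930)×384 + (930/2)×25.4 = £1,251.10 + £11,811.00 = £13,062.10.
Excess = £13,062.10 − £7,688.10 = £5,374.00.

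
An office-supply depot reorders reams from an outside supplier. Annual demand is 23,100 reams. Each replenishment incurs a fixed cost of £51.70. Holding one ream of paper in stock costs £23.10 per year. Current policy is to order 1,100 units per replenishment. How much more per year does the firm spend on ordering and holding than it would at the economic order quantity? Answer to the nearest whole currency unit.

EOQ = √(2DS/H) = √(2 × 23,100 × 51.7 / 23.1) ≈ 321.56.
Cost at Q* = (D/Q*)S + (Q*/2)H = √(2DSH) ≈ £7,428.01.
Cost at Q = 1,100: (23,100/1,100)×51.7 + (1,100/2)×23.1 = £1,085.70 + £12,705.00 = £13,790.70.
Excess = £13,790.70 − £7,428.01 = £6,362.69.

Extra cost ≈ £6,363 per year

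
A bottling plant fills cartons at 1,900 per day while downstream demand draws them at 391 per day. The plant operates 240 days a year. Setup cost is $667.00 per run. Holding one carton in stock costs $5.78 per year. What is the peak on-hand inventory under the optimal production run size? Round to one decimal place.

Annual demand D = 391 × 240 = 93,840.
Production build-up factor (1 − d/p) = 1 − 391/1,900 = 0.7942.
Q* = √(2DS / (H(1 − d/p))) = √(2 × 93,840 × 667 / (5.78 × 0.7942)).
= √(125,182,560 / 4.5905) ≈ 5222.040.
Maximum inventory = Q*(1 − d/p) = 5222.040 × 0.7942 ≈ 4147.399.

I_max ≈ 4,147.4 cartons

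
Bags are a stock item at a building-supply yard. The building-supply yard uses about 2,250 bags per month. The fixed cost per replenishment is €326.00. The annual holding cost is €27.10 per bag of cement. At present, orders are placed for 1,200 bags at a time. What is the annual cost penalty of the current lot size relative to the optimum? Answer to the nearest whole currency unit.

Extra cost ≈ €1,753 per year

Annual demand D = 2,250 × 12 = 27,000.
EOQ = √(2DS/H) = √(2 × 27,000 × 326 / 27.1) ≈ 805.97.
Cost at Q* = (D/Q*)S + (Q*/2)H = √(2DSH) ≈ €21,841.90.
Cost at Q = 1,200: (27,000/1,200)×326 + (1,200/2)×27.1 = €7,335.00 + €16,260.00 = €23,595.00.
Excess = €23,595.00 − €21,841.90 = €1,753.10.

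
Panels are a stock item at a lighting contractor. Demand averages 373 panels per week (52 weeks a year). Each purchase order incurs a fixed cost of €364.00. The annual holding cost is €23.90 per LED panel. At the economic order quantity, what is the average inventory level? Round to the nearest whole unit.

Annual demand D = 373 × 52 = 19,396.
The optimal lot size = √(2DS/H) = √(2 × 19,396 × 364 / 23.9) ≈ 768.64.
Average inventory = Q*/2 ≈ 768.64 / 2 = 384.320.

Average inventory ≈ 384 panels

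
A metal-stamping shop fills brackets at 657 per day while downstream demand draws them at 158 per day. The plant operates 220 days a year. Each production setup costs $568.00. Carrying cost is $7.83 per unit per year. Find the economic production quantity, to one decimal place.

Q* ≈ 2,576.8 brackets

Annual demand D = 158 × 220 = 34,760.
Production build-up factor (1 − d/p) = 1 − 158/657 = 0.7595.
Q* = √(2DS / (H(1 − d/p))) = √(2 × 34,760 × 568 / (7.83 × 0.7595)).
= √(39,487,360 / 5.947) ≈ 2576.799.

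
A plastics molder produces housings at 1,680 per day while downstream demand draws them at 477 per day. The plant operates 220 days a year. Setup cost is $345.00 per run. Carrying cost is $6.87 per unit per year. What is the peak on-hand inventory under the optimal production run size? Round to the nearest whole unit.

Annual demand D = 477 × 220 = 104,940.
Production build-up factor (1 − d/p) = 1 − 477/1,680 = 0.7161.
Q* = √(2DS / (H(1 − d/p))) = √(2 × 104,940 × 345 / (6.87 × 0.7161)).
= √(72,408,600 / 4.9194) ≈ 3836.529.
Maximum inventory = Q*(1 − d/p) = 3836.529 × 0.7161 ≈ 2747.229.

I_max ≈ 2,747 housings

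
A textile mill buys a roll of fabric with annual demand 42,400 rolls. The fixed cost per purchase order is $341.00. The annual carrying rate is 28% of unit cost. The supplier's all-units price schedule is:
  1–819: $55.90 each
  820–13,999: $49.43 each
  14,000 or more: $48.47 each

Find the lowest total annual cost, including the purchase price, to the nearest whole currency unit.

Holding cost per unit per year at price C is H = 0.28·C.
Candidates are each tier's EOQ (if it falls in that tier) and each price-break quantity.
Tier 1 ($55.90): EOQ = 1359.2 exceeds tier's upper bound 819, so this tier is dominated.
EOQ at $49.43 = 1445.4 (feasible in tier 2): TC = 42,400×$49.43 + (42,400/1445.4)×341 + (1445.4/2)×0.28×$49.43 = $2,115,837.50.
EOQ at $48.47 = 1459.7 < 14000, so use break Q=14000: TC = 42,400×$48.47 + (42,400/14000.0)×341 + (14000.0/2)×0.28×$48.47 = $2,151,161.94.
Lowest total cost among the candidates is at Q = 1445.4.

TC* ≈ $2,115,838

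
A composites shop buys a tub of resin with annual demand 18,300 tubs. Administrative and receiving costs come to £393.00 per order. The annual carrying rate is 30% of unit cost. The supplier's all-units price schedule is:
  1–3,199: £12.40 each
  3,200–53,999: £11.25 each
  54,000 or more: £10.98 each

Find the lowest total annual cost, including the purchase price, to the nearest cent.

Holding cost per unit per year at price C is H = 0.30·C.
Evaluate total cost at each tier's feasible EOQ or, if the EOQ is below the tier, at the tier's minimum quantity.
EOQ at £12.40 = 1966.4 (feasible in tier 1): TC = 18,300×£12.40 + (18,300/1966.4)×393 + (1966.4/2)×0.30×£12.40 = £234,234.90.
EOQ at £11.25 = 2064.4 < 3200, so use break Q=3200: TC = 18,300×£11.25 + (18,300/3200.0)×393 + (3200.0/2)×0.30×£11.25 = £213,522.47.
EOQ at £10.98 = 2089.7 < 54000, so use break Q=54000: TC = 18,300×£10.98 + (18,300/54000.0)×393 + (54000.0/2)×0.30×£10.98 = £290,005.18.
Lowest total cost among the candidates is at Q = 3200.0.

TC* ≈ £213,522.47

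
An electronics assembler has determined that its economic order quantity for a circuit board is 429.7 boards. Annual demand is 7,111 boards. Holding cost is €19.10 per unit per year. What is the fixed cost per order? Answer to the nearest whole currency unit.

The basic EOQ model gives Q* = √(2DS/H); rearrange for the unknown.
From Q* = √(2DS/H): S = Q*²H / (2D) = 429.7² × 19.1 / (2 × 7,111) = 247.9724.

S ≈ €248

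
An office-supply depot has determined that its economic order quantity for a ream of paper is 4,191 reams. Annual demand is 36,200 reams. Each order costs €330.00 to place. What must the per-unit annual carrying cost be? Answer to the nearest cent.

H ≈ €1.36

Invert the EOQ relation Q*² = 2DS/H.
From Q* = √(2DS/H): H = 2DS / Q*² = 2 × 36,200 × 330 / 4,191² = 1.3602.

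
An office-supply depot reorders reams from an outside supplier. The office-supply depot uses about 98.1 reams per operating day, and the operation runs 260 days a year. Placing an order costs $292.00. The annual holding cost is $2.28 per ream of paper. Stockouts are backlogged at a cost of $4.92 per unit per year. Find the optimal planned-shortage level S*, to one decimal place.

S* ≈ 979.1 reams

Annual demand D = 98.1 × 260 = 25,506.
With planned backorders, Q* = √(2DS/H) · √((H+B)/B).
√(2DS/H) = √(2 × 25,506 × 292 / 2.28) = 2555.996.
√((H+B)/B) = √((2.28+4.92)/4.92) = 1.2097.
Q* ≈ 3092.031.
S* = Q* · H/(H+B) = 3092.031 × 2.28/7.2 ≈ 979.143.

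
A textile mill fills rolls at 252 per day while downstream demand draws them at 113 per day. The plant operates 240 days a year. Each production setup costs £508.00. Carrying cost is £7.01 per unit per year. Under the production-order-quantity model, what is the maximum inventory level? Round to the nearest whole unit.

Annual demand D = 113 × 240 = 27,120.
Production build-up factor (1 − d/p) = 1 − 113/252 = 0.5516.
Q* = √(2DS / (H(1 − d/p))) = √(2 × 27,120 × 508 / (7.01 × 0.5516)).
= √(27,553,920 / 3.8666) ≈ 2669.473.
Maximum inventory = Q*(1 − d/p) = 2669.473 × 0.5516 ≈ 1472.447.

I_max ≈ 1,472 rolls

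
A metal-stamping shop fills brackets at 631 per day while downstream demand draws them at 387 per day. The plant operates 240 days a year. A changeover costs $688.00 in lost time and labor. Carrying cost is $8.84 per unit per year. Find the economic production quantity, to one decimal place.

Annual demand D = 387 × 240 = 92,880.
Production build-up factor (1 − d/p) = 1 − 387/631 = 0.3867.
Q* = √(2DS / (H(1 − d/p))) = √(2 × 92,880 × 688 / (8.84 × 0.3867)).
= √(127,802,880 / 3.4183) ≈ 6114.542.

Q* ≈ 6,114.5 brackets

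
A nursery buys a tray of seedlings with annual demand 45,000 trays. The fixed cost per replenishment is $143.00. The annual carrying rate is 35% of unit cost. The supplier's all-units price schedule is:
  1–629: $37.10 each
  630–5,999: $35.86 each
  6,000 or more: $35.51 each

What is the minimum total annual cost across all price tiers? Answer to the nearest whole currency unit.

TC* ≈ $1,626,409

Holding cost per unit per year at price C is H = 0.35·C.
Candidates are each tier's EOQ (if it falls in that tier) and each price-break quantity.
Tier 1 ($37.10): EOQ = 995.6 exceeds tier's upper bound 629, so this tier is dominated.
EOQ at $35.86 = 1012.6 (feasible in tier 2): TC = 45,000×$35.86 + (45,000/1012.6)×143 + (1012.6/2)×0.35×$35.86 = $1,626,409.50.
EOQ at $35.51 = 1017.6 < 6000, so use break Q=6000: TC = 45,000×$35.51 + (45,000/6000.0)×143 + (6000.0/2)×0.35×$35.51 = $1,636,308.00.
Lowest total cost among the candidates is at Q = 1012.6.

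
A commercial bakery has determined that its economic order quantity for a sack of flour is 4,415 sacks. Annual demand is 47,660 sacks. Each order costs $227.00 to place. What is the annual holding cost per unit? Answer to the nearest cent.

H ≈ $1.11

The basic EOQ model gives Q* = √(2DS/H); rearrange for the unknown.
From Q* = √(2DS/H): H = 2DS / Q*² = 2 × 47,660 × 227 / 4,415² = 1.1101.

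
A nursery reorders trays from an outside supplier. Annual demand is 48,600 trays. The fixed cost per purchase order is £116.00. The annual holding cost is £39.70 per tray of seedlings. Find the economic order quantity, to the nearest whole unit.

Q* ≈ 533 trays

EOQ = √(2DS / H) = √(2 × 48,600 × 116 / 39.7).
= √(11,275,200 / 39.7) = √284,010.0756 ≈ 532.926.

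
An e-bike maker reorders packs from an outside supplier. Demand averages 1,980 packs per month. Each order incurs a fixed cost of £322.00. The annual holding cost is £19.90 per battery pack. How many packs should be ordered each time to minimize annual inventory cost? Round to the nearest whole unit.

Annual demand D = 1,980 × 12 = 23,760.
EOQ = √(2DS / H) = √(2 × 23,760 × 322 / 19.9).
= √(15,301,440 / 19.9) = √768,916.5829 ≈ 876.879.

Q* ≈ 877 packs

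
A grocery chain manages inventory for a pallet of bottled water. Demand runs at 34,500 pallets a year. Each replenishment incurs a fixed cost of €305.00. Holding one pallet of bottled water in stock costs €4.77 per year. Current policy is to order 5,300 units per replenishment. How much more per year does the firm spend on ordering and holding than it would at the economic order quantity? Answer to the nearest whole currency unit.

Extra cost ≈ €4,607 per year

EOQ = √(2DS/H) = √(2 × 34,500 × 305 / 4.77) ≈ 2100.46.
Cost at Q* = (D/Q*)S + (Q*/2)H = √(2DSH) ≈ €10,019.21.
Cost at Q = 5,300: (34,500/5,300)×305 + (5,300/2)×4.77 = €1,985.38 + €12,640.50 = €14,625.88.
Excess = €14,625.88 − €10,019.21 = €4,606.66.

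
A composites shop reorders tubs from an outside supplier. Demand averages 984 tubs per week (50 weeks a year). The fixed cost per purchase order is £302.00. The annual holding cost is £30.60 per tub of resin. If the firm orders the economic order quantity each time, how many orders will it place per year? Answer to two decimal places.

N ≈ 49.93 orders per year

Annual demand D = 984 × 50 = 49,200.
EOQ = √(2DS/H) = √(2 × 49,200 × 302 / 30.6) ≈ 985.46.
Orders per year = D / Q* = 49,200 / 985.46 ≈ 49.926.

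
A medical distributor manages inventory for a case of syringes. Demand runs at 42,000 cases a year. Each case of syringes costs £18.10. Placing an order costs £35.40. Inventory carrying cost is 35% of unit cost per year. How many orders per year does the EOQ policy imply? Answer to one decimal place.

N ≈ 61.3 orders per year

Holding cost H = 0.35 × £18.10 = £6.3350 per unit per year.
EOQ = √(2DS/H) = √(2 × 42,000 × 35.4 / 6.335) ≈ 685.12.
Orders per year = D / Q* = 42,000 / 685.12 ≈ 61.303.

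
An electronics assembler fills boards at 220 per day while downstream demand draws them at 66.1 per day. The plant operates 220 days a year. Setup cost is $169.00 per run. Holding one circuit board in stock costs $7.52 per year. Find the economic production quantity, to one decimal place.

Annual demand D = 66.1 × 220 = 14,542.
Production build-up factor (1 − d/p) = 1 − 66.1/220 = 0.6995.
Q* = √(2DS / (H(1 − d/p))) = √(2 × 14,542 × 169 / (7.52 × 0.6995)).
= √(4,915,196 / 5.2606) ≈ 966.615.

Q* ≈ 966.6 boards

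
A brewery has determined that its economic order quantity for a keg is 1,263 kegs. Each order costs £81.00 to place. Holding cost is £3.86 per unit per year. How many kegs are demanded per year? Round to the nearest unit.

D ≈ 38,008 kegs per year

The basic EOQ model gives Q* = √(2DS/H); rearrange for the unknown.
From Q* = √(2DS/H): D = Q*²H / (2S) = 1,263² × 3.86 / (2 × 81) = 38008.348.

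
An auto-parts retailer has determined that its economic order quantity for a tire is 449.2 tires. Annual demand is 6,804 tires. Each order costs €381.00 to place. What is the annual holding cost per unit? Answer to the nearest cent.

H ≈ €25.69

Invert the EOQ relation Q*² = 2DS/H.
From Q* = √(2DS/H): H = 2DS / Q*² = 2 × 6,804 × 381 / 449.2² = 25.6945.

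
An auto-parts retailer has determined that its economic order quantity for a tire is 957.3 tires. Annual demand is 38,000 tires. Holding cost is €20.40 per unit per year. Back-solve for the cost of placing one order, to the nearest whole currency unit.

The basic EOQ model gives Q* = √(2DS/H); rearrange for the unknown.
From Q* = √(2DS/H): S = Q*²H / (2D) = 957.3² × 20.4 / (2 × 38,000) = 245.9873.

S ≈ €246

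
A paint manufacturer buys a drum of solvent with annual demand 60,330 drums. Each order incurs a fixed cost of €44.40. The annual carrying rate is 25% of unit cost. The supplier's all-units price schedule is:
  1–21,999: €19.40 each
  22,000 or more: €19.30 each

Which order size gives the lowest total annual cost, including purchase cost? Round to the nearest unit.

Q* ≈ 1,051 drums

Holding cost per unit per year at price C is H = 0.25·C.
Evaluate total cost at each tier's feasible EOQ or, if the EOQ is below the tier, at the tier's minimum quantity.
EOQ at €19.40 = 1051.0 (feasible in tier 1): TC = 60,330×€19.40 + (60,330/1051.0)×44.4 + (1051.0/2)×0.25×€19.40 = €1,175,499.34.
EOQ at €19.30 = 1053.7 < 22000, so use break Q=22000: TC = 60,330×€19.30 + (60,330/22000.0)×44.4 + (22000.0/2)×0.25×€19.30 = €1,217,565.76.
Lowest total cost is €1,175,499.34 at Q = 1051.0.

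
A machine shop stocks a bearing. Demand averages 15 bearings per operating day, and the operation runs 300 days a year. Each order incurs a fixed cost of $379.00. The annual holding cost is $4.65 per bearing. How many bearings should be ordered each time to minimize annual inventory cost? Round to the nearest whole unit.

Annual demand D = 15 × 300 = 4,500.
EOQ = √(2DS / H) = √(2 × 4,500 × 379 / 4.65).
= √(3,411,000 / 4.65) = √733,548.3871 ≈ 856.474.

Q* ≈ 856 bearings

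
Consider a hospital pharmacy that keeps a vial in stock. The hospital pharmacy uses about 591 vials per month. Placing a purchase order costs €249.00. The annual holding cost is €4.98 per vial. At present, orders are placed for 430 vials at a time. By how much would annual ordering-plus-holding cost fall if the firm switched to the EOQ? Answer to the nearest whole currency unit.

Annual demand D = 591 × 12 = 7,092.
EOQ = √(2DS/H) = √(2 × 7,092 × 249 / 4.98) ≈ 842.14.
Cost at Q* = (D/Q*)S + (Q*/2)H = √(2DSH) ≈ €4,193.86.
Cost at Q = 430: (7,092/430)×249 + (430/2)×4.98 = €4,106.76 + €1,070.70 = €5,177.46.
Excess = €5,177.46 − €4,193.86 = €983.60.

Extra cost ≈ €984 per year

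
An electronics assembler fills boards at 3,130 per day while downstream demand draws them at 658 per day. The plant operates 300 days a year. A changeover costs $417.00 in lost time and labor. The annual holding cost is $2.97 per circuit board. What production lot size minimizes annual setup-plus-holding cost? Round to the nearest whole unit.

Q* ≈ 8,378 boards

Annual demand D = 658 × 300 = 197,400.
Production build-up factor (1 − d/p) = 1 − 658/3,130 = 0.7898.
Q* = √(2DS / (H(1 − d/p))) = √(2 × 197,400 × 417 / (2.97 × 0.7898)).
= √(164,631,600 / 2.3456) ≈ 8377.729.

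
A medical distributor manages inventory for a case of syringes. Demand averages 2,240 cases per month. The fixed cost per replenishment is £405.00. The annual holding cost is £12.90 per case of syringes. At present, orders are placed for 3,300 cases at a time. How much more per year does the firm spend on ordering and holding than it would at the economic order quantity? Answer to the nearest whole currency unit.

Extra cost ≈ £7,825 per year

Annual demand D = 2,240 × 12 = 26,880.
EOQ = √(2DS/H) = √(2 × 26,880 × 405 / 12.9) ≈ 1299.16.
Cost at Q* = (D/Q*)S + (Q*/2)H = √(2DSH) ≈ £16,759.15.
Cost at Q = 3,300: (26,880/3,300)×405 + (3,300/2)×12.9 = £3,298.91 + £21,285.00 = £24,583.91.
Excess = £24,583.91 − £16,759.15 = £7,824.76.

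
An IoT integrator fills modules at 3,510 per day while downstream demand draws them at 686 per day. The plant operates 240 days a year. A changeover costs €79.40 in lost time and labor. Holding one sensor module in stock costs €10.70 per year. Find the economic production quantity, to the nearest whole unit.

Annual demand D = 686 × 240 = 164,640.
Production build-up factor (1 − d/p) = 1 − 686/3,510 = 0.8046.
Q* = √(2DS / (H(1 − d/p))) = √(2 × 164,640 × 79.4 / (10.7 × 0.8046)).
= √(26,144,832 / 8.6088) ≈ 1742.698.

Q* ≈ 1,743 modules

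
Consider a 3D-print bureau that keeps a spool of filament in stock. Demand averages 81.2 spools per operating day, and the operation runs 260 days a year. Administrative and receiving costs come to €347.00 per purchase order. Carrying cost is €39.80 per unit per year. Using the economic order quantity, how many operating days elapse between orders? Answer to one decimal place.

Annual demand D = 81.2 × 260 = 21,112.
Q* = √(2DS/H) = √(2 × 21,112 × 347 / 39.8) ≈ 606.74.
Cycle time = Q*/D × 260 = 606.74 / 21,112 × 260 ≈ 7.472 days.

T ≈ 7.5 days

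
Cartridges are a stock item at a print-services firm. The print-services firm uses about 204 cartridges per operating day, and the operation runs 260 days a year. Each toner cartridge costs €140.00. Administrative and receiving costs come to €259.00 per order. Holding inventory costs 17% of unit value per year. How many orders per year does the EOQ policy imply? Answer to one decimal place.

N ≈ 49.4 orders per year

Annual demand D = 204 × 260 = 53,040.
Holding cost H = 0.17 × €140.00 = €23.8000 per unit per year.
Q* = √(2DS/H) = √(2 × 53,040 × 259 / 23.8) ≈ 1074.43.
Orders per year = D / Q* = 53,040 / 1074.43 ≈ 49.366.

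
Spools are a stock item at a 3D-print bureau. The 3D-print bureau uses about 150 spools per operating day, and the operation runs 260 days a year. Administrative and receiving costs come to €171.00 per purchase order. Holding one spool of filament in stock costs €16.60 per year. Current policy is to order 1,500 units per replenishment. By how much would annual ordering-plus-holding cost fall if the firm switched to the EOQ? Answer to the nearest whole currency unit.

Annual demand D = 150 × 260 = 39,000.
EOQ = √(2DS/H) = √(2 × 39,000 × 171 / 16.6) ≈ 896.38.
Cost at Q* = (D/Q*)S + (Q*/2)H = √(2DSH) ≈ €14,879.88.
Cost at Q = 1,500: (39,000/1,500)×171 + (1,500/2)×16.6 = €4,446.00 + €12,450.00 = €16,896.00.
Excess = €16,896.00 − €14,879.88 = €2,016.12.

Extra cost ≈ €2,016 per year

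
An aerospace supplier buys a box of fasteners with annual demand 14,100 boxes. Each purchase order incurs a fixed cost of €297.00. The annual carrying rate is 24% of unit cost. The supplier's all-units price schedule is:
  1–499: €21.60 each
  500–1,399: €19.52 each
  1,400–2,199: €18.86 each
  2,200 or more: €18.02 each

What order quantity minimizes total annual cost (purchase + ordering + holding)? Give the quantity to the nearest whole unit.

Q* ≈ 2,200 boxes

Holding cost per unit per year at price C is H = 0.24·C.
Candidates are each tier's EOQ (if it falls in that tier) and each price-break quantity.
Tier 1 (€21.60): EOQ = 1271.1 exceeds tier's upper bound 499, so this tier is dominated.
EOQ at €19.52 = 1337.1 (feasible in tier 2): TC = 14,100×€19.52 + (14,100/1337.1)×297 + (1337.1/2)×0.24×€19.52 = €281,495.95.
EOQ at €18.86 = 1360.3 < 1400, so use break Q=1400: TC = 14,100×€18.86 + (14,100/1400.0)×297 + (1400.0/2)×0.24×€18.86 = €272,085.69.
EOQ at €18.02 = 1391.6 < 2200, so use break Q=2200: TC = 14,100×€18.02 + (14,100/2200.0)×297 + (2200.0/2)×0.24×€18.02 = €260,742.78.
Lowest total cost is €260,742.78 at Q = 2200.0.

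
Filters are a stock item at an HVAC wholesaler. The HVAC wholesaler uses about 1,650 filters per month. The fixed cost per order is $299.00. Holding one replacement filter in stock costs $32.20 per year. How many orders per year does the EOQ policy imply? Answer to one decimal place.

N ≈ 32.7 orders per year

Annual demand D = 1,650 × 12 = 19,800.
EOQ = √(2DS/H) = √(2 × 19,800 × 299 / 32.2) ≈ 606.39.
Orders per year = D / Q* = 19,800 / 606.39 ≈ 32.652.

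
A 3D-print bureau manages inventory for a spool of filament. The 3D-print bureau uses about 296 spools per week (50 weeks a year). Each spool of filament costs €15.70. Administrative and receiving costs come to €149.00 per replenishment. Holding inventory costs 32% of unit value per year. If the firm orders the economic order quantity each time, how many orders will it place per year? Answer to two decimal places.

Annual demand D = 296 × 50 = 14,800.
Holding cost H = 0.32 × €15.70 = €5.0240 per unit per year.
Q* = √(2DS/H) = √(2 × 14,800 × 149 / 5.024) ≈ 936.95.
Orders per year = D / Q* = 14,800 / 936.95 ≈ 15.796.

N ≈ 15.80 orders per year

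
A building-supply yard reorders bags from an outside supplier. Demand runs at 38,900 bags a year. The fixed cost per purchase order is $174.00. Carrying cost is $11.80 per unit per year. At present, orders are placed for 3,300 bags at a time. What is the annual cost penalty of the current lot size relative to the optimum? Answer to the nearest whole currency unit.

Extra cost ≈ $8,882 per year

EOQ = √(2DS/H) = √(2 × 38,900 × 174 / 11.8) ≈ 1071.08.
Cost at Q* = (D/Q*)S + (Q*/2)H = √(2DSH) ≈ $12,638.79.
Cost at Q = 3,300: (38,900/3,300)×174 + (3,300/2)×11.8 = $2,051.09 + $19,470.00 = $21,521.09.
Excess = $21,521.09 − $12,638.79 = $8,882.30.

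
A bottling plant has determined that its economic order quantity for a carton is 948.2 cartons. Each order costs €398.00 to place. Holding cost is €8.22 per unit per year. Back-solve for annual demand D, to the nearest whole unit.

D ≈ 9,285 cartons per year

The basic EOQ model gives Q* = √(2DS/H); rearrange for the unknown.
From Q* = √(2DS/H): D = Q*²H / (2S) = 948.2² × 8.22 / (2 × 398) = 9284.503.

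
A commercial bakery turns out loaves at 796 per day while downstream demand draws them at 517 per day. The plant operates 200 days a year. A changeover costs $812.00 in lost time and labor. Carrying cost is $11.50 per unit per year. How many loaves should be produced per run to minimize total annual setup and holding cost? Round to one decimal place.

Annual demand D = 517 × 200 = 103,400.
Production build-up factor (1 − d/p) = 1 − 517/796 = 0.3505.
Q* = √(2DS / (H(1 − d/p))) = √(2 × 103,400 × 812 / (11.5 × 0.3505)).
= √(167,921,600 / 4.0308) ≈ 6454.443.

Q* ≈ 6,454.4 loaves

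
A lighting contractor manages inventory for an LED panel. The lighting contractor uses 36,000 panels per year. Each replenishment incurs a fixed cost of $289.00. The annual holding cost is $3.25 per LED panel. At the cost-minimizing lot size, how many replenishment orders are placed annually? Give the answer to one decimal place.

N ≈ 14.2 orders per year

EOQ = √(2DS/H) = √(2 × 36,000 × 289 / 3.25) ≈ 2530.31.
Orders per year = D / Q* = 36,000 / 2530.31 ≈ 14.228.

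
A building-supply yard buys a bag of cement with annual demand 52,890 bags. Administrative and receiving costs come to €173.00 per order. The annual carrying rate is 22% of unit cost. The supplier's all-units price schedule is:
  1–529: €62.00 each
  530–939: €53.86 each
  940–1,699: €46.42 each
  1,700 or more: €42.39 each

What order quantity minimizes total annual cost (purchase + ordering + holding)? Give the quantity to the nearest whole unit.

Holding cost per unit per year at price C is H = 0.22·C.
For each price level, check whether its EOQ is feasible; otherwise the best quantity at that price is the breakpoint.
Tier 1 (€62.00): EOQ = 1158.3 exceeds tier's upper bound 529, so this tier is dominated.
Tier 2 (€53.86): EOQ = 1242.7 exceeds tier's upper bound 939, so this tier is dominated.
EOQ at €46.42 = 1338.6 (feasible in tier 3): TC = 52,890×€46.42 + (52,890/1338.6)×173 + (1338.6/2)×0.22×€46.42 = €2,468,824.44.
EOQ at €42.39 = 1400.8 < 1700, so use break Q=1700: TC = 52,890×€42.39 + (52,890/1700.0)×173 + (1700.0/2)×0.22×€42.39 = €2,255,316.37.
Lowest total cost is €2,255,316.37 at Q = 1700.0.

Q* ≈ 1,700 bags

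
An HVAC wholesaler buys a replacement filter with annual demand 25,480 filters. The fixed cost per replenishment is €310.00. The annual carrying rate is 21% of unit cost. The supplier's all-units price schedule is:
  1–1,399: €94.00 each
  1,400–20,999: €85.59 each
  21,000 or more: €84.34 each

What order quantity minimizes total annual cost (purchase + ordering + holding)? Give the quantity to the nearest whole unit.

Q* ≈ 1,400 filters

Holding cost per unit per year at price C is H = 0.21·C.
Candidates are each tier's EOQ (if it falls in that tier) and each price-break quantity.
EOQ at €94.00 = 894.6 (feasible in tier 1): TC = 25,480×€94.00 + (25,480/894.6)×310 + (894.6/2)×0.21×€94.00 = €2,412,779.12.
EOQ at €85.59 = 937.5 < 1400, so use break Q=1400: TC = 25,480×€85.59 + (25,480/1400.0)×310 + (1400.0/2)×0.21×€85.59 = €2,199,056.93.
EOQ at €84.34 = 944.4 < 21000, so use break Q=21000: TC = 25,480×€84.34 + (25,480/21000.0)×310 + (21000.0/2)×0.21×€84.34 = €2,335,329.03.
Lowest total cost is €2,199,056.93 at Q = 1400.0.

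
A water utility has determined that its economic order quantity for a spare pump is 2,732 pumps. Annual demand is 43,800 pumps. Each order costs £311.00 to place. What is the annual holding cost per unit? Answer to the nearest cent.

Squaring Q* = √(2DS/H) gives Q*² = 2DS/H.
From Q* = √(2DS/H): H = 2DS / Q*² = 2 × 43,800 × 311 / 2,732² = 3.6501.

H ≈ £3.65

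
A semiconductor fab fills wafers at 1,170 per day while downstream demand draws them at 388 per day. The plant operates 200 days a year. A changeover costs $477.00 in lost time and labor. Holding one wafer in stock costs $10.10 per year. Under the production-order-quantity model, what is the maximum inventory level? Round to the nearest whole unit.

Annual demand D = 388 × 200 = 77,600.
Production build-up factor (1 − d/p) = 1 − 388/1,170 = 0.6684.
Q* = √(2DS / (H(1 − d/p))) = √(2 × 77,600 × 477 / (10.1 × 0.6684)).
= √(74,030,400 / 6.7506) ≈ 3311.570.
Maximum inventory = Q*(1 − d/p) = 3311.570 × 0.6684 ≈ 2213.374.

I_max ≈ 2,213 wafers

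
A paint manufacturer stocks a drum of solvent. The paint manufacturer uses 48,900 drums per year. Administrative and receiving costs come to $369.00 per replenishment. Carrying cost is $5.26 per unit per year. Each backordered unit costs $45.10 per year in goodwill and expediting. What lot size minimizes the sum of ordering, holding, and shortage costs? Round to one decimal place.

With planned backorders, Q* = √(2DS/H) · √((H+B)/B).
√(2DS/H) = √(2 × 48,900 × 369 / 5.26) = 2619.327.
√((H+B)/B) = √((5.26+45.1)/45.1) = 1.0567.
Q* ≈ 2767.861.

Q* ≈ 2,767.9 drums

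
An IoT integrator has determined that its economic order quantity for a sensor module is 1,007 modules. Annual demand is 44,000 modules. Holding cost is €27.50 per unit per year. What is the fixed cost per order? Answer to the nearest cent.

The basic EOQ model gives Q* = √(2DS/H); rearrange for the unknown.
From Q* = √(2DS/H): S = Q*²H / (2D) = 1,007² × 27.5 / (2 × 44,000) = 316.8903.

S ≈ €316.89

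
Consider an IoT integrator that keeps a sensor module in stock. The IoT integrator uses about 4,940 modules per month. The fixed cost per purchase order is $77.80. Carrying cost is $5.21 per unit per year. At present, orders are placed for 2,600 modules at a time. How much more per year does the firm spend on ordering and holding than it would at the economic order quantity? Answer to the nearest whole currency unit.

Annual demand D = 4,940 × 12 = 59,280.
EOQ = √(2DS/H) = √(2 × 59,280 × 77.8 / 5.21) ≈ 1330.58.
Cost at Q* = (D/Q*)S + (Q*/2)H = √(2DSH) ≈ $6,932.31.
Cost at Q = 2,600: (59,280/2,600)×77.8 + (2,600/2)×5.21 = $1,773.84 + $6,773.00 = $8,546.84.
Excess = $8,546.84 − $6,932.31 = $1,614.53.

Extra cost ≈ $1,615 per year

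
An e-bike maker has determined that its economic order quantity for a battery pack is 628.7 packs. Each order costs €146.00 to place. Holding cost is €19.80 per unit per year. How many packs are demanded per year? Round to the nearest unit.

Squaring Q* = √(2DS/H) gives Q*² = 2DS/H.
From Q* = √(2DS/H): D = Q*²H / (2S) = 628.7² × 19.8 / (2 × 146) = 26802.127.

D ≈ 26,802 packs per year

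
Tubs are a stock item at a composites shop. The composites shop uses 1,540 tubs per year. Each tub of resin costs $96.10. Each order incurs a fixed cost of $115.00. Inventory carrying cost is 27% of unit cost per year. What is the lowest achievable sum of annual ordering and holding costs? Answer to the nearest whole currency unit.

Holding cost H = 0.27 × $96.10 = $25.9470 per unit per year.
The optimal lot size = √(2DS/H) = √(2 × 1,540 × 115 / 25.947) ≈ 116.84.
At the optimum the two cost components are equal, so total cost = 2·(Q*/2)H = Q*·H.
Minimum total = √(2DSH) = √(2 × 1,540 × 115 × 25.947) ≈ 3031.572.

TC* ≈ $3,032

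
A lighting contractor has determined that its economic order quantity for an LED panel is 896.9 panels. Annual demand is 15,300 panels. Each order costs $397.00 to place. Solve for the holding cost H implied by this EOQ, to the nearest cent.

H ≈ $15.10

The basic EOQ model gives Q* = √(2DS/H); rearrange for the unknown.
From Q* = √(2DS/H): H = 2DS / Q*² = 2 × 15,300 × 397 / 896.9² = 15.1016.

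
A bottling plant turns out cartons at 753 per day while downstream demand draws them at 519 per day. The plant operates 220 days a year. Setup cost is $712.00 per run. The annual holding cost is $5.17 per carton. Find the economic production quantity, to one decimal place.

Annual demand D = 519 × 220 = 114,180.
Production build-up factor (1 − d/p) = 1 − 519/753 = 0.3108.
Q* = √(2DS / (H(1 − d/p))) = √(2 × 114,180 × 712 / (5.17 × 0.3108)).
= √(162,592,320 / 1.6066) ≈ 10059.915.

Q* ≈ 10,059.9 cartons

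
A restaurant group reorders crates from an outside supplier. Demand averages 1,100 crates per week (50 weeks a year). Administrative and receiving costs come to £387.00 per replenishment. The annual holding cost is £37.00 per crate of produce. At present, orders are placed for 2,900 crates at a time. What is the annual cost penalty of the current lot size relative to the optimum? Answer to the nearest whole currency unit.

Extra cost ≈ £21,302 per year

Annual demand D = 1,100 × 50 = 55,000.
EOQ = √(2DS/H) = √(2 × 55,000 × 387 / 37) ≈ 1072.63.
Cost at Q* = (D/Q*)S + (Q*/2)H = √(2DSH) ≈ £39,687.40.
Cost at Q = 2,900: (55,000/2,900)×387 + (2,900/2)×37 = £7,339.66 + £53,650.00 = £60,989.66.
Excess = £60,989.66 − £39,687.40 = £21,302.25.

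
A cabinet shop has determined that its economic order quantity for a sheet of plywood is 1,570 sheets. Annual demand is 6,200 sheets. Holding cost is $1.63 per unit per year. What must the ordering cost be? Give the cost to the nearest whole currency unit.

S ≈ $324

Invert the EOQ relation Q*² = 2DS/H.
From Q* = √(2DS/H): S = Q*²H / (2D) = 1,570² × 1.63 / (2 × 6,200) = 324.0151.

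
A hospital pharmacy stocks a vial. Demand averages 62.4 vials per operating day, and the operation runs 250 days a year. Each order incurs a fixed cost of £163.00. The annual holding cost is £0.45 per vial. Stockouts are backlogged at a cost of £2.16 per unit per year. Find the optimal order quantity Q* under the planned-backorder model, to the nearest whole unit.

Annual demand D = 62.4 × 250 = 15,600.
With planned backorders, Q* = √(2DS/H) · √((H+B)/B).
√(2DS/H) = √(2 × 15,600 × 163 / 0.45) = 3361.746.
√((H+B)/B) = √((0.45+2.16)/2.16) = 1.0992.
Q* ≈ 3695.372.

Q* ≈ 3,695 vials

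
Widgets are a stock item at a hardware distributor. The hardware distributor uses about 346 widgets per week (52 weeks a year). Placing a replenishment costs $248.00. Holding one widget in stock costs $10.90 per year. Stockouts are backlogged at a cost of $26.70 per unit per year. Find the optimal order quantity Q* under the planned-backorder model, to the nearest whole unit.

Q* ≈ 1,074 widgets

Annual demand D = 346 × 52 = 17,992.
With planned backorders, Q* = √(2DS/H) · √((H+B)/B).
√(2DS/H) = √(2 × 17,992 × 248 / 10.9) = 904.831.
√((H+B)/B) = √((10.9+26.7)/26.7) = 1.1867.
Q* ≈ 1073.756.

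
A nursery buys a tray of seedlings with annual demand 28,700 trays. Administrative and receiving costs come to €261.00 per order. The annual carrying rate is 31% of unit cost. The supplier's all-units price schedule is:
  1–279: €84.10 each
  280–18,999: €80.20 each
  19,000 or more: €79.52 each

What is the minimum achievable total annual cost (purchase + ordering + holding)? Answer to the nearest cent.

TC* ≈ €2,321,039.42

Holding cost per unit per year at price C is H = 0.31·C.
For each price level, check whether its EOQ is feasible; otherwise the best quantity at that price is the breakpoint.
Tier 1 (€84.10): EOQ = 758.0 exceeds tier's upper bound 279, so this tier is dominated.
EOQ at €80.20 = 776.3 (feasible in tier 2): TC = 28,700×€80.20 + (28,700/776.3)×261 + (776.3/2)×0.31×€80.20 = €2,321,039.42.
EOQ at €79.52 = 779.6 < 19000, so use break Q=19000: TC = 28,700×€79.52 + (28,700/19000.0)×261 + (19000.0/2)×0.31×€79.52 = €2,516,804.65.
Lowest total cost among the candidates is at Q = 776.3.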